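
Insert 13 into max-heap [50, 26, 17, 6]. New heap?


Append 13: [50, 26, 17, 6, 13]
Bubble up: no swaps needed
Result: [50, 26, 17, 6, 13]


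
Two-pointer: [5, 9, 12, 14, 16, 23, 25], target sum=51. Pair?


Two pointers: lo=0, hi=6
No pair sums to 51


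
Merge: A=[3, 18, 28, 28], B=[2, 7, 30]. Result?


Compare heads, take smaller each step.
Merged: [2, 3, 7, 18, 28, 28, 30]


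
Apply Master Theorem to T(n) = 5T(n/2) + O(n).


a=5, b=2, c=1. log_2(5)=2.322 > c=1. Case 1: O(n^log_b(a)) = O(n^2.322)
Complexity: O(n^2.322)


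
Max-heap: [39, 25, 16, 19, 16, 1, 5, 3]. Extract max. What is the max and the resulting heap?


Max = 39
Replace root with last, heapify down
Resulting heap: [25, 19, 16, 3, 16, 1, 5]


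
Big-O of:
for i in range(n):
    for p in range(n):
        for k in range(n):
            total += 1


Per nesting level: O(n) * O(n) * O(n) = O(n^3)
Complexity: O(n^3)


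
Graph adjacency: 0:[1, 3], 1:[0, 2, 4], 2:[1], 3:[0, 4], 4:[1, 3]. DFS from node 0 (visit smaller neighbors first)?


DFS stack-based: start with [0]
Visit order: [0, 1, 2, 4, 3]


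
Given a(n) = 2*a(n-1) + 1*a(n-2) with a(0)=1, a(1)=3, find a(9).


Build bottom-up:
...a(7)=577, a(8)=1393, a(9)=2*1393+1*577=3363


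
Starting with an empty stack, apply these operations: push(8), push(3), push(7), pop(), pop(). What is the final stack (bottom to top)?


push(8) -> [8]
push(3) -> [8, 3]
push(7) -> [8, 3, 7]
pop() returns 7 -> [8, 3]
pop() returns 3 -> [8]
Final stack (bottom to top): [8]


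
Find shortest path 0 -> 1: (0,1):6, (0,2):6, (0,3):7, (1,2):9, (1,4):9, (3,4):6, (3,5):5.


Dijkstra from 0:
Distances: {0: 0, 1: 6, 2: 6, 3: 7, 4: 13, 5: 12}
Shortest distance to 1 = 6, path = [0, 1]


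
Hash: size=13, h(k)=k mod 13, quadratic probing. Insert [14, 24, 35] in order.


Insertions: 14->slot 1; 24->slot 11; 35->slot 9
Table: [None, 14, None, None, None, None, None, None, None, 35, None, 24, None]


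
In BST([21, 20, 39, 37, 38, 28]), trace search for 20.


BST root = 21
Search for 20: compare at each node
Path: [21, 20]


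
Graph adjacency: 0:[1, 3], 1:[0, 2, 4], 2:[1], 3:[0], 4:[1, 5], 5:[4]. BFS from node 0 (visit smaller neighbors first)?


BFS queue: start with [0]
Visit order: [0, 1, 3, 2, 4, 5]


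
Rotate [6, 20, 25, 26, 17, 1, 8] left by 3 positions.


Left rotate by 3: [26, 17, 1, 8, 6, 20, 25]


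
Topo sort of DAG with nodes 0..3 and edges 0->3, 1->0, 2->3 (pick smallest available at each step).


Kahn's algorithm, process smallest node first
Order: [1, 0, 2, 3]


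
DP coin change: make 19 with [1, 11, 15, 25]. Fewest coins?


dp[0]=0; dp[i]=1+min(dp[i-c] for c in coins)
...dp[14]=4, dp[15]=1, dp[16]=2, dp[17]=3, dp[18]=4, dp[19]=5
Minimum coins for 19 = 5


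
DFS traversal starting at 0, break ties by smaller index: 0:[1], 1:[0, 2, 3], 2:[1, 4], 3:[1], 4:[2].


DFS stack-based: start with [0]
Visit order: [0, 1, 2, 4, 3]


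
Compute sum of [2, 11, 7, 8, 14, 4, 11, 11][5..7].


Prefix sums: [0, 2, 13, 20, 28, 42, 46, 57, 68]
Sum[5..7] = prefix[8] - prefix[5] = 68 - 42 = 26


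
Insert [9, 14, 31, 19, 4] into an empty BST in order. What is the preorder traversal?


Root = 9; build tree by BST insertion.
Preorder traversal: [9, 4, 14, 31, 19]


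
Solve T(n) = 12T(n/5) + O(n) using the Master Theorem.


a=12, b=5, c=1. log_5(12)=1.544 > c=1. Case 1: O(n^log_b(a)) = O(n^1.544)
Complexity: O(n^1.544)


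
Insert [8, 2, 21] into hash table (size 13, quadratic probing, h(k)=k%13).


Insertions: 8->slot 8; 2->slot 2; 21->slot 9
Table: [None, None, 2, None, None, None, None, None, 8, 21, None, None, None]


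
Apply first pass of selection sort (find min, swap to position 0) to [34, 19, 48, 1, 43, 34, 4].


After one pass: [1, 19, 48, 34, 43, 34, 4]


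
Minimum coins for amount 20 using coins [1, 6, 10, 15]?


dp[0]=0; dp[i]=1+min(dp[i-c] for c in coins)
...dp[15]=1, dp[16]=2, dp[17]=3, dp[18]=3, dp[19]=4, dp[20]=2
Minimum coins for 20 = 2


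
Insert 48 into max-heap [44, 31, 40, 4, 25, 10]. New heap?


Append 48: [44, 31, 40, 4, 25, 10, 48]
Bubble up: swap idx 6(48) with idx 2(40); swap idx 2(48) with idx 0(44)
Result: [48, 31, 44, 4, 25, 10, 40]


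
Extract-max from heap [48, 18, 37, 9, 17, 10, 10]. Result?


Max = 48
Replace root with last, heapify down
Resulting heap: [37, 18, 10, 9, 17, 10]


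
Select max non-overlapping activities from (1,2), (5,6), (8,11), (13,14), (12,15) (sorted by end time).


Greedy: pick earliest-ending, then skip overlaps.
Selected (4 activities): [(1, 2), (5, 6), (8, 11), (13, 14)]


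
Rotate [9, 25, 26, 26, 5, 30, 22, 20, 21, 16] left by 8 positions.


Left rotate by 8: [21, 16, 9, 25, 26, 26, 5, 30, 22, 20]


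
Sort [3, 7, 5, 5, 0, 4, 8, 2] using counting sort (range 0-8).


Count array: [1, 0, 1, 1, 1, 2, 0, 1, 1]
Reconstruct: [0, 2, 3, 4, 5, 5, 7, 8]


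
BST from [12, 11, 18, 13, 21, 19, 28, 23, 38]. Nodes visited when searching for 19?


BST root = 12
Search for 19: compare at each node
Path: [12, 18, 21, 19]


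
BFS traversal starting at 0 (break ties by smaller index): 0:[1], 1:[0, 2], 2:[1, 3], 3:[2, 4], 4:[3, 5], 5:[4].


BFS queue: start with [0]
Visit order: [0, 1, 2, 3, 4, 5]


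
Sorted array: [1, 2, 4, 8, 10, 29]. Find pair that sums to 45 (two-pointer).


Two pointers: lo=0, hi=5
No pair sums to 45


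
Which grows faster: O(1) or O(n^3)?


constant grows slower than cubic
O(1) is asymptotically smaller; O(n^3) grows faster


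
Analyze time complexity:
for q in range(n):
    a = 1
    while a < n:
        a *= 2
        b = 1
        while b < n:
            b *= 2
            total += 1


Per nesting level: O(n) * O(log n) * O(log n) = O(n (log n)^2)
Complexity: O(n (log n)^2)


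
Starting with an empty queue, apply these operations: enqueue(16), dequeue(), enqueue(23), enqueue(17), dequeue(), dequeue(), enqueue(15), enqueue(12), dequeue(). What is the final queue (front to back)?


enqueue(16) -> [16]
dequeue() returns 16 -> []
enqueue(23) -> [23]
enqueue(17) -> [23, 17]
dequeue() returns 23 -> [17]
dequeue() returns 17 -> []
enqueue(15) -> [15]
enqueue(12) -> [15, 12]
dequeue() returns 15 -> [12]
Final queue (front to back): [12]


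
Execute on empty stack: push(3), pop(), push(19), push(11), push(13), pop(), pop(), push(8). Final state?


push(3) -> [3]
pop() returns 3 -> []
push(19) -> [19]
push(11) -> [19, 11]
push(13) -> [19, 11, 13]
pop() returns 13 -> [19, 11]
pop() returns 11 -> [19]
push(8) -> [19, 8]
Final stack (bottom to top): [19, 8]


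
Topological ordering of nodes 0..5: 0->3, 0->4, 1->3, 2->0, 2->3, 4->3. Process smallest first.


Kahn's algorithm, process smallest node first
Order: [1, 2, 0, 4, 3, 5]


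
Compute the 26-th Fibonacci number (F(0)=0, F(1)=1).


F(n)=F(n-1)+F(n-2)
...F(24)=46368, F(25)=75025, F(26)=121393


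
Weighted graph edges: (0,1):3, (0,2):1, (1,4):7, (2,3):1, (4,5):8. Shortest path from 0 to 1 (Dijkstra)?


Dijkstra from 0:
Distances: {0: 0, 1: 3, 2: 1, 3: 2, 4: 10, 5: 18}
Shortest distance to 1 = 3, path = [0, 1]


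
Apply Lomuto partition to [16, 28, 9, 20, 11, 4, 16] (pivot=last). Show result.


Elements <= 16 go left of pivot.
Result: [16, 9, 11, 4, 16, 20, 28], pivot at index 4


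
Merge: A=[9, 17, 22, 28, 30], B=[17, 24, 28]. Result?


Compare heads, take smaller each step.
Merged: [9, 17, 17, 22, 24, 28, 28, 30]


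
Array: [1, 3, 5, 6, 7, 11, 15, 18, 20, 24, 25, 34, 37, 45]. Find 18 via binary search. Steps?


Search for 18:
[0,13] mid=6 arr[6]=15
[7,13] mid=10 arr[10]=25
[7,9] mid=8 arr[8]=20
[7,7] mid=7 arr[7]=18
Total: 4 comparisons


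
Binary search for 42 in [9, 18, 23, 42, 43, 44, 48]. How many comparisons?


Search for 42:
[0,6] mid=3 arr[3]=42
Total: 1 comparisons


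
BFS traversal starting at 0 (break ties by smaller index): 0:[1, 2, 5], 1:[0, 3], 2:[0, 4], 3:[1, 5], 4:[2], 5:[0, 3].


BFS queue: start with [0]
Visit order: [0, 1, 2, 5, 3, 4]


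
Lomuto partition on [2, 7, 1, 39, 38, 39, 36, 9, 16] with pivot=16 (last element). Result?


Elements <= 16 go left of pivot.
Result: [2, 7, 1, 9, 16, 39, 36, 39, 38], pivot at index 4


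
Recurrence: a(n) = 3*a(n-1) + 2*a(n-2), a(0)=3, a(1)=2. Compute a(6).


Build bottom-up:
...a(4)=144, a(5)=512, a(6)=3*512+2*144=1824


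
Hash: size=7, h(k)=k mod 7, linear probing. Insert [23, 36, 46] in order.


Insertions: 23->slot 2; 36->slot 1; 46->slot 4
Table: [None, 36, 23, None, 46, None, None]


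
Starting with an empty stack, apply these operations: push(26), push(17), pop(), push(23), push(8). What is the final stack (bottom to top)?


push(26) -> [26]
push(17) -> [26, 17]
pop() returns 17 -> [26]
push(23) -> [26, 23]
push(8) -> [26, 23, 8]
Final stack (bottom to top): [26, 23, 8]


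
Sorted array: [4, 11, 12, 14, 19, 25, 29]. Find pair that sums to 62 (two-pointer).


Two pointers: lo=0, hi=6
No pair sums to 62


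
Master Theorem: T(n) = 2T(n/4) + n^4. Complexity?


a=2, b=4, c=4. log_4(2)=0.5 < c=4. Case 3: O(n^c) = O(n^4)
Complexity: O(n^4)


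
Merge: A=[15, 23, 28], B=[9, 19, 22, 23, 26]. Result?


Compare heads, take smaller each step.
Merged: [9, 15, 19, 22, 23, 23, 26, 28]


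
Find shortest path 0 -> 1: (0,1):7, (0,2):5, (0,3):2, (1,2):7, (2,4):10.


Dijkstra from 0:
Distances: {0: 0, 1: 7, 2: 5, 3: 2, 4: 15}
Shortest distance to 1 = 7, path = [0, 1]


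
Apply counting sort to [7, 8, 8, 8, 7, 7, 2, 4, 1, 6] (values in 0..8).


Count array: [0, 1, 1, 0, 1, 0, 1, 3, 3]
Reconstruct: [1, 2, 4, 6, 7, 7, 7, 8, 8, 8]


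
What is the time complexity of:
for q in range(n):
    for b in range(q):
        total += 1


Per nesting level: O(n) * O(n) [triangular over q] = O(n^2)
Complexity: O(n^2)


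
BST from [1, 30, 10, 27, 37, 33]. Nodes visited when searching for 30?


BST root = 1
Search for 30: compare at each node
Path: [1, 30]


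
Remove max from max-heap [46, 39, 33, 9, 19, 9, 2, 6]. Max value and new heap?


Max = 46
Replace root with last, heapify down
Resulting heap: [39, 19, 33, 9, 6, 9, 2]


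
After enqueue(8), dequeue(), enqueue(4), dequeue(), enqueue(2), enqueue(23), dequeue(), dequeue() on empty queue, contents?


enqueue(8) -> [8]
dequeue() returns 8 -> []
enqueue(4) -> [4]
dequeue() returns 4 -> []
enqueue(2) -> [2]
enqueue(23) -> [2, 23]
dequeue() returns 2 -> [23]
dequeue() returns 23 -> []
Final queue (front to back): []


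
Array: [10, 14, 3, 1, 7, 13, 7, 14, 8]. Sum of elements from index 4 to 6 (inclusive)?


Prefix sums: [0, 10, 24, 27, 28, 35, 48, 55, 69, 77]
Sum[4..6] = prefix[7] - prefix[4] = 55 - 28 = 27


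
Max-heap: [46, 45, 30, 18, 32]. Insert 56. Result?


Append 56: [46, 45, 30, 18, 32, 56]
Bubble up: swap idx 5(56) with idx 2(30); swap idx 2(56) with idx 0(46)
Result: [56, 45, 46, 18, 32, 30]


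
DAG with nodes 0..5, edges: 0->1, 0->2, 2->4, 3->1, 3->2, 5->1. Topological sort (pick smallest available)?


Kahn's algorithm, process smallest node first
Order: [0, 3, 2, 4, 5, 1]


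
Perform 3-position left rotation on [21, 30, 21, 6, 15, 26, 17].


Left rotate by 3: [6, 15, 26, 17, 21, 30, 21]


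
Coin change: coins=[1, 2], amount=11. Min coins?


dp[0]=0; dp[i]=1+min(dp[i-c] for c in coins)
...dp[6]=3, dp[7]=4, dp[8]=4, dp[9]=5, dp[10]=5, dp[11]=6
Minimum coins for 11 = 6


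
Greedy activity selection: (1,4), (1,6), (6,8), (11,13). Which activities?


Greedy: pick earliest-ending, then skip overlaps.
Selected (3 activities): [(1, 4), (6, 8), (11, 13)]


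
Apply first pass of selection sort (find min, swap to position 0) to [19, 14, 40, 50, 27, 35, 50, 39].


After one pass: [14, 19, 40, 50, 27, 35, 50, 39]


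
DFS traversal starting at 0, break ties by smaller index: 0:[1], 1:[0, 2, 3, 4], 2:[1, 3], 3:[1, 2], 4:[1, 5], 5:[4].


DFS stack-based: start with [0]
Visit order: [0, 1, 2, 3, 4, 5]


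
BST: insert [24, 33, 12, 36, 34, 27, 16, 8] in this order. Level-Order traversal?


Root = 24; build tree by BST insertion.
Level-Order traversal: [24, 12, 33, 8, 16, 27, 36, 34]


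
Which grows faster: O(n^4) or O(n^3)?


cubic grows slower than quartic
O(n^3) is asymptotically smaller; O(n^4) grows faster


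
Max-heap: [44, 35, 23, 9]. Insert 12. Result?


Append 12: [44, 35, 23, 9, 12]
Bubble up: no swaps needed
Result: [44, 35, 23, 9, 12]


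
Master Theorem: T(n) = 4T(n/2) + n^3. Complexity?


a=4, b=2, c=3. log_2(4)=2 < c=3. Case 3: O(n^c) = O(n^3)
Complexity: O(n^3)


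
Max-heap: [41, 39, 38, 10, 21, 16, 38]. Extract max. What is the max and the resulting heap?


Max = 41
Replace root with last, heapify down
Resulting heap: [39, 38, 38, 10, 21, 16]


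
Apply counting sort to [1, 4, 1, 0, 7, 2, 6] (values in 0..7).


Count array: [1, 2, 1, 0, 1, 0, 1, 1]
Reconstruct: [0, 1, 1, 2, 4, 6, 7]


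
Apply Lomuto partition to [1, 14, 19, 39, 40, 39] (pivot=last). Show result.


Elements <= 39 go left of pivot.
Result: [1, 14, 19, 39, 39, 40], pivot at index 4


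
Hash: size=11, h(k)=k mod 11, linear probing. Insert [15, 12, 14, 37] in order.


Insertions: 15->slot 4; 12->slot 1; 14->slot 3; 37->slot 5
Table: [None, 12, None, 14, 15, 37, None, None, None, None, None]


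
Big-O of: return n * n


Analysis: constant-time operation, no loop
Complexity: O(1)


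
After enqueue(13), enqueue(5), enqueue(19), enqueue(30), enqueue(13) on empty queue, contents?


enqueue(13) -> [13]
enqueue(5) -> [13, 5]
enqueue(19) -> [13, 5, 19]
enqueue(30) -> [13, 5, 19, 30]
enqueue(13) -> [13, 5, 19, 30, 13]
Final queue (front to back): [13, 5, 19, 30, 13]


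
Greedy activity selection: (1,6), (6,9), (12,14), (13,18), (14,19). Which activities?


Greedy: pick earliest-ending, then skip overlaps.
Selected (4 activities): [(1, 6), (6, 9), (12, 14), (14, 19)]


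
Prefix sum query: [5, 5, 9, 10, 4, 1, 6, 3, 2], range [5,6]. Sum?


Prefix sums: [0, 5, 10, 19, 29, 33, 34, 40, 43, 45]
Sum[5..6] = prefix[7] - prefix[5] = 40 - 33 = 7


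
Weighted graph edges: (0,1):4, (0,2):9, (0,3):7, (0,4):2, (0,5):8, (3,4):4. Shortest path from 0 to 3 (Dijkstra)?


Dijkstra from 0:
Distances: {0: 0, 1: 4, 2: 9, 3: 6, 4: 2, 5: 8}
Shortest distance to 3 = 6, path = [0, 4, 3]


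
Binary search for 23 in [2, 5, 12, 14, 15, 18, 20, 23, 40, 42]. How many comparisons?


Search for 23:
[0,9] mid=4 arr[4]=15
[5,9] mid=7 arr[7]=23
Total: 2 comparisons


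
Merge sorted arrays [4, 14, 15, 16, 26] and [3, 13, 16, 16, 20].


Compare heads, take smaller each step.
Merged: [3, 4, 13, 14, 15, 16, 16, 16, 20, 26]


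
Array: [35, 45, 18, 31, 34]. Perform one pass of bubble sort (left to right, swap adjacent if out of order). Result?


After one pass: [35, 18, 31, 34, 45]


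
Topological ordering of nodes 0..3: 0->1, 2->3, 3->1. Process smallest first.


Kahn's algorithm, process smallest node first
Order: [0, 2, 3, 1]


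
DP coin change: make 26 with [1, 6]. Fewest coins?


dp[0]=0; dp[i]=1+min(dp[i-c] for c in coins)
...dp[21]=6, dp[22]=7, dp[23]=8, dp[24]=4, dp[25]=5, dp[26]=6
Minimum coins for 26 = 6


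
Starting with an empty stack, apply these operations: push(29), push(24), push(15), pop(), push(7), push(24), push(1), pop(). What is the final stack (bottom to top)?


push(29) -> [29]
push(24) -> [29, 24]
push(15) -> [29, 24, 15]
pop() returns 15 -> [29, 24]
push(7) -> [29, 24, 7]
push(24) -> [29, 24, 7, 24]
push(1) -> [29, 24, 7, 24, 1]
pop() returns 1 -> [29, 24, 7, 24]
Final stack (bottom to top): [29, 24, 7, 24]


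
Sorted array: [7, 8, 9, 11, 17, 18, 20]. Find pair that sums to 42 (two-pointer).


Two pointers: lo=0, hi=6
No pair sums to 42


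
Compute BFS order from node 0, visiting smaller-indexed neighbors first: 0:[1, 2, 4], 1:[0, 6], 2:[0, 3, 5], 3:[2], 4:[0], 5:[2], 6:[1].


BFS queue: start with [0]
Visit order: [0, 1, 2, 4, 6, 3, 5]


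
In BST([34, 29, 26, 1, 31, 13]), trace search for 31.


BST root = 34
Search for 31: compare at each node
Path: [34, 29, 31]


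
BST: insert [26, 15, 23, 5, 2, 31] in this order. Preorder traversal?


Root = 26; build tree by BST insertion.
Preorder traversal: [26, 15, 5, 2, 23, 31]


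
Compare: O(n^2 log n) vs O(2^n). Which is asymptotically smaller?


n^2 log n grows slower than exponential
O(n^2 log n) is asymptotically smaller; O(2^n) grows faster


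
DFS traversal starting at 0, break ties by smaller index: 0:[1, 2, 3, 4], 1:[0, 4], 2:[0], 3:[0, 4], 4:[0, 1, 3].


DFS stack-based: start with [0]
Visit order: [0, 1, 4, 3, 2]


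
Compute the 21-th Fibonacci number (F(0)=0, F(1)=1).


F(n)=F(n-1)+F(n-2)
...F(19)=4181, F(20)=6765, F(21)=10946


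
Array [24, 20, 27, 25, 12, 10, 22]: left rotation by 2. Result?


Left rotate by 2: [27, 25, 12, 10, 22, 24, 20]


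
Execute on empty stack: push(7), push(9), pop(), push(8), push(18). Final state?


push(7) -> [7]
push(9) -> [7, 9]
pop() returns 9 -> [7]
push(8) -> [7, 8]
push(18) -> [7, 8, 18]
Final stack (bottom to top): [7, 8, 18]


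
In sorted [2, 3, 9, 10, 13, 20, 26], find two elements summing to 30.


Two pointers: lo=0, hi=6
Found pair: (10, 20) summing to 30


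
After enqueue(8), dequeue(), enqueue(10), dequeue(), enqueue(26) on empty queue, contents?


enqueue(8) -> [8]
dequeue() returns 8 -> []
enqueue(10) -> [10]
dequeue() returns 10 -> []
enqueue(26) -> [26]
Final queue (front to back): [26]


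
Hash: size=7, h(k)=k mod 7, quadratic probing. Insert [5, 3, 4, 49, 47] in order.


Insertions: 5->slot 5; 3->slot 3; 4->slot 4; 49->slot 0; 47->slot 6
Table: [49, None, None, 3, 4, 5, 47]


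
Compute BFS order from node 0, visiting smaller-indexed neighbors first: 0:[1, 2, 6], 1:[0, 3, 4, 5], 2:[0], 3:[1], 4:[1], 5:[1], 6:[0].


BFS queue: start with [0]
Visit order: [0, 1, 2, 6, 3, 4, 5]


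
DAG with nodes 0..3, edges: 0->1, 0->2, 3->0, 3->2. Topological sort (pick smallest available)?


Kahn's algorithm, process smallest node first
Order: [3, 0, 1, 2]


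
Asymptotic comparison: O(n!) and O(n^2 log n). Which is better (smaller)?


n^2 log n grows slower than factorial
O(n^2 log n) is asymptotically smaller; O(n!) grows faster


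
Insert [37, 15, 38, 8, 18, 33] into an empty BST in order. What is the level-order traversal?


Root = 37; build tree by BST insertion.
Level-Order traversal: [37, 15, 38, 8, 18, 33]


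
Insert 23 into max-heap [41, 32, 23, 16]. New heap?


Append 23: [41, 32, 23, 16, 23]
Bubble up: no swaps needed
Result: [41, 32, 23, 16, 23]


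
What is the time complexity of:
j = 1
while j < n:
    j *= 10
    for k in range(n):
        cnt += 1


Per nesting level: O(log n) * O(n) = O(n log n)
Complexity: O(n log n)


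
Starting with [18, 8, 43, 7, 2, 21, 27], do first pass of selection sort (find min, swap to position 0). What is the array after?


After one pass: [2, 8, 43, 7, 18, 21, 27]


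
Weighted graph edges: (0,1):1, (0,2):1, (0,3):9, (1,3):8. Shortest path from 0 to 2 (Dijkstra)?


Dijkstra from 0:
Distances: {0: 0, 1: 1, 2: 1, 3: 9}
Shortest distance to 2 = 1, path = [0, 2]


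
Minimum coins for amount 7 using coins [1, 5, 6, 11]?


dp[0]=0; dp[i]=1+min(dp[i-c] for c in coins)
...dp[2]=2, dp[3]=3, dp[4]=4, dp[5]=1, dp[6]=1, dp[7]=2
Minimum coins for 7 = 2


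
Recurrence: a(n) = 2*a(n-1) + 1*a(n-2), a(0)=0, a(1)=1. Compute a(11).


Build bottom-up:
...a(9)=985, a(10)=2378, a(11)=2*2378+1*985=5741


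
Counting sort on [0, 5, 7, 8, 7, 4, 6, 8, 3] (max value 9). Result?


Count array: [1, 0, 0, 1, 1, 1, 1, 2, 2, 0]
Reconstruct: [0, 3, 4, 5, 6, 7, 7, 8, 8]


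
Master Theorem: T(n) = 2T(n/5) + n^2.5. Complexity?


a=2, b=5, c=2.5. log_5(2)=0.431 < c=2.5. Case 3: O(n^c) = O(n^2.500)
Complexity: O(n^2.500)


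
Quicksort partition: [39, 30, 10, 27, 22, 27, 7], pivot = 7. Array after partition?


Elements <= 7 go left of pivot.
Result: [7, 30, 10, 27, 22, 27, 39], pivot at index 0


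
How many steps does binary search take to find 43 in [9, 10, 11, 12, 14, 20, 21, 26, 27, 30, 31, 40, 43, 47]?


Search for 43:
[0,13] mid=6 arr[6]=21
[7,13] mid=10 arr[10]=31
[11,13] mid=12 arr[12]=43
Total: 3 comparisons


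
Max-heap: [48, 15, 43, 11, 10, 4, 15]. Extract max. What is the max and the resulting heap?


Max = 48
Replace root with last, heapify down
Resulting heap: [43, 15, 15, 11, 10, 4]


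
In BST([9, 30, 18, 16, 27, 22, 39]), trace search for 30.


BST root = 9
Search for 30: compare at each node
Path: [9, 30]


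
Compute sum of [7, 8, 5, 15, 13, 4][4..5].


Prefix sums: [0, 7, 15, 20, 35, 48, 52]
Sum[4..5] = prefix[6] - prefix[4] = 52 - 35 = 17


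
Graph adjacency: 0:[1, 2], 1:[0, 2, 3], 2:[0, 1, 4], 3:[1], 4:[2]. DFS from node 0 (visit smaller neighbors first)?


DFS stack-based: start with [0]
Visit order: [0, 1, 2, 4, 3]


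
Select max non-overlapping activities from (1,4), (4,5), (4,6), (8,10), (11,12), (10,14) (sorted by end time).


Greedy: pick earliest-ending, then skip overlaps.
Selected (4 activities): [(1, 4), (4, 5), (8, 10), (11, 12)]


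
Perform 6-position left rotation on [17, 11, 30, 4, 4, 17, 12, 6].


Left rotate by 6: [12, 6, 17, 11, 30, 4, 4, 17]


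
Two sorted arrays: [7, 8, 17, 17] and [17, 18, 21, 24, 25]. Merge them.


Compare heads, take smaller each step.
Merged: [7, 8, 17, 17, 17, 18, 21, 24, 25]


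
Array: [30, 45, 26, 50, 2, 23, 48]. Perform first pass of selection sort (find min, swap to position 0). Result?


After one pass: [2, 45, 26, 50, 30, 23, 48]


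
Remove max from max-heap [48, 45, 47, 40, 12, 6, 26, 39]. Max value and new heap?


Max = 48
Replace root with last, heapify down
Resulting heap: [47, 45, 39, 40, 12, 6, 26]


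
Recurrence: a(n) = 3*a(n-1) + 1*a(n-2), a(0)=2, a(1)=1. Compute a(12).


Build bottom-up:
...a(10)=68777, a(11)=227155, a(12)=3*227155+1*68777=750242


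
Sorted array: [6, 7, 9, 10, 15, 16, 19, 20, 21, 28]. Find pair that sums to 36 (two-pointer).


Two pointers: lo=0, hi=9
Found pair: (15, 21) summing to 36


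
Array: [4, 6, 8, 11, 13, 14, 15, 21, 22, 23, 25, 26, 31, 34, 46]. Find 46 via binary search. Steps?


Search for 46:
[0,14] mid=7 arr[7]=21
[8,14] mid=11 arr[11]=26
[12,14] mid=13 arr[13]=34
[14,14] mid=14 arr[14]=46
Total: 4 comparisons


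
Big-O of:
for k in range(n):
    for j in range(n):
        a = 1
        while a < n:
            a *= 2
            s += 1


Per nesting level: O(n) * O(n) * O(log n) = O(n^2 log n)
Complexity: O(n^2 log n)


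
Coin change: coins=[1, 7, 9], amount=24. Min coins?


dp[0]=0; dp[i]=1+min(dp[i-c] for c in coins)
...dp[19]=3, dp[20]=4, dp[21]=3, dp[22]=4, dp[23]=3, dp[24]=4
Minimum coins for 24 = 4


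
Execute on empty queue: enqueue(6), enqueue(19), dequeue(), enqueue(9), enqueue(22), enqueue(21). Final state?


enqueue(6) -> [6]
enqueue(19) -> [6, 19]
dequeue() returns 6 -> [19]
enqueue(9) -> [19, 9]
enqueue(22) -> [19, 9, 22]
enqueue(21) -> [19, 9, 22, 21]
Final queue (front to back): [19, 9, 22, 21]


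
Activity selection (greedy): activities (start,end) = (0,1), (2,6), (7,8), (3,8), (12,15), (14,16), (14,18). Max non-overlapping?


Greedy: pick earliest-ending, then skip overlaps.
Selected (4 activities): [(0, 1), (2, 6), (7, 8), (12, 15)]


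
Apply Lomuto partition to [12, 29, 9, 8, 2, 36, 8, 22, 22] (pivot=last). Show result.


Elements <= 22 go left of pivot.
Result: [12, 9, 8, 2, 8, 22, 22, 36, 29], pivot at index 6


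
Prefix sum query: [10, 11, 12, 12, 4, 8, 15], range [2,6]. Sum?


Prefix sums: [0, 10, 21, 33, 45, 49, 57, 72]
Sum[2..6] = prefix[7] - prefix[2] = 72 - 21 = 51


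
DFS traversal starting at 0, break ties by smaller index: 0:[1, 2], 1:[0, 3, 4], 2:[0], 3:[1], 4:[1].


DFS stack-based: start with [0]
Visit order: [0, 1, 3, 4, 2]


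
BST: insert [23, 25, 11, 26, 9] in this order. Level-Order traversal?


Root = 23; build tree by BST insertion.
Level-Order traversal: [23, 11, 25, 9, 26]


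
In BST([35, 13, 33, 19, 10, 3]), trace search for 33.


BST root = 35
Search for 33: compare at each node
Path: [35, 13, 33]


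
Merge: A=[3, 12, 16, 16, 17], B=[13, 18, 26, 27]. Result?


Compare heads, take smaller each step.
Merged: [3, 12, 13, 16, 16, 17, 18, 26, 27]


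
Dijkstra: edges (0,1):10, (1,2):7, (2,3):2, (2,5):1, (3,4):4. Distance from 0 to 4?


Dijkstra from 0:
Distances: {0: 0, 1: 10, 2: 17, 3: 19, 4: 23, 5: 18}
Shortest distance to 4 = 23, path = [0, 1, 2, 3, 4]


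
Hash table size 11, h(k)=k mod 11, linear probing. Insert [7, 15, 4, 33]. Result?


Insertions: 7->slot 7; 15->slot 4; 4->slot 5; 33->slot 0
Table: [33, None, None, None, 15, 4, None, 7, None, None, None]


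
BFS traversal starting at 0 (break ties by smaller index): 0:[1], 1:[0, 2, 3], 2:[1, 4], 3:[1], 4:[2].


BFS queue: start with [0]
Visit order: [0, 1, 2, 3, 4]


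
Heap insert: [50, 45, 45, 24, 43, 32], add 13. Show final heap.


Append 13: [50, 45, 45, 24, 43, 32, 13]
Bubble up: no swaps needed
Result: [50, 45, 45, 24, 43, 32, 13]


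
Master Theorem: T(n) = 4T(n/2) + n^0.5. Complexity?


a=4, b=2, c=0.5. log_2(4)=2 > c=0.5. Case 1: O(n^log_b(a)) = O(n^2)
Complexity: O(n^2)


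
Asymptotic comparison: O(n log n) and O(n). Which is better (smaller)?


linear grows slower than linearithmic
O(n) is asymptotically smaller; O(n log n) grows faster


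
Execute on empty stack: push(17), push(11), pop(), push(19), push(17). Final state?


push(17) -> [17]
push(11) -> [17, 11]
pop() returns 11 -> [17]
push(19) -> [17, 19]
push(17) -> [17, 19, 17]
Final stack (bottom to top): [17, 19, 17]


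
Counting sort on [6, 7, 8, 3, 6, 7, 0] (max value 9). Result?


Count array: [1, 0, 0, 1, 0, 0, 2, 2, 1, 0]
Reconstruct: [0, 3, 6, 6, 7, 7, 8]


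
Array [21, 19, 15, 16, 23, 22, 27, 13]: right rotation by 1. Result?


Right rotate by 1: [13, 21, 19, 15, 16, 23, 22, 27]


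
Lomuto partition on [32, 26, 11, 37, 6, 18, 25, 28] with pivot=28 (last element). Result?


Elements <= 28 go left of pivot.
Result: [26, 11, 6, 18, 25, 28, 32, 37], pivot at index 5


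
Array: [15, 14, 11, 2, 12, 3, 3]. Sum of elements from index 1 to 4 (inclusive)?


Prefix sums: [0, 15, 29, 40, 42, 54, 57, 60]
Sum[1..4] = prefix[5] - prefix[1] = 54 - 15 = 39


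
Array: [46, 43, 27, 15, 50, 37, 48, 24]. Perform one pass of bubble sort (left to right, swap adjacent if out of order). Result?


After one pass: [43, 27, 15, 46, 37, 48, 24, 50]


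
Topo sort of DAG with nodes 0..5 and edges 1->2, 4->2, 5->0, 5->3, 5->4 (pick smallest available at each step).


Kahn's algorithm, process smallest node first
Order: [1, 5, 0, 3, 4, 2]


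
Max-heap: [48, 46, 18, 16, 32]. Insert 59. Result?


Append 59: [48, 46, 18, 16, 32, 59]
Bubble up: swap idx 5(59) with idx 2(18); swap idx 2(59) with idx 0(48)
Result: [59, 46, 48, 16, 32, 18]


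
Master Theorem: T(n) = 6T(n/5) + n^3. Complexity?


a=6, b=5, c=3. log_5(6)=1.113 < c=3. Case 3: O(n^c) = O(n^3)
Complexity: O(n^3)


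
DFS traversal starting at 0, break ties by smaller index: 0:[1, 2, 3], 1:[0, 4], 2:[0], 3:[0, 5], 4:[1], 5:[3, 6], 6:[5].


DFS stack-based: start with [0]
Visit order: [0, 1, 4, 2, 3, 5, 6]


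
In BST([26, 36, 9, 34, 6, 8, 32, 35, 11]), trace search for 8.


BST root = 26
Search for 8: compare at each node
Path: [26, 9, 6, 8]


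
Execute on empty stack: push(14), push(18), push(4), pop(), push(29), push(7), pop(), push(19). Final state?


push(14) -> [14]
push(18) -> [14, 18]
push(4) -> [14, 18, 4]
pop() returns 4 -> [14, 18]
push(29) -> [14, 18, 29]
push(7) -> [14, 18, 29, 7]
pop() returns 7 -> [14, 18, 29]
push(19) -> [14, 18, 29, 19]
Final stack (bottom to top): [14, 18, 29, 19]


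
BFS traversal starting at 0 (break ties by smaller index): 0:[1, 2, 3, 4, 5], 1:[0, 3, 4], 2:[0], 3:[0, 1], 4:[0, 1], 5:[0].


BFS queue: start with [0]
Visit order: [0, 1, 2, 3, 4, 5]


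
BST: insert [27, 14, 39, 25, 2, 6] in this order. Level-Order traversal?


Root = 27; build tree by BST insertion.
Level-Order traversal: [27, 14, 39, 2, 25, 6]


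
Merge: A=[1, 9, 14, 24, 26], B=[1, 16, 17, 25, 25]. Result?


Compare heads, take smaller each step.
Merged: [1, 1, 9, 14, 16, 17, 24, 25, 25, 26]


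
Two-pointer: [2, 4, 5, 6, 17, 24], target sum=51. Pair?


Two pointers: lo=0, hi=5
No pair sums to 51


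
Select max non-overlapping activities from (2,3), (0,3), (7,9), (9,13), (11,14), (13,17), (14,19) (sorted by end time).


Greedy: pick earliest-ending, then skip overlaps.
Selected (4 activities): [(2, 3), (7, 9), (9, 13), (13, 17)]


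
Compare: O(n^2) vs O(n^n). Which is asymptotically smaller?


quadratic grows slower than n^n
O(n^2) is asymptotically smaller; O(n^n) grows faster


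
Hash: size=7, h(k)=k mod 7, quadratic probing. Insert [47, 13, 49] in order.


Insertions: 47->slot 5; 13->slot 6; 49->slot 0
Table: [49, None, None, None, None, 47, 13]


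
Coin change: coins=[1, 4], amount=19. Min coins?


dp[0]=0; dp[i]=1+min(dp[i-c] for c in coins)
...dp[14]=5, dp[15]=6, dp[16]=4, dp[17]=5, dp[18]=6, dp[19]=7
Minimum coins for 19 = 7


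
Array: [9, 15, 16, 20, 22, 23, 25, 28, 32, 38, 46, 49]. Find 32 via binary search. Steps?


Search for 32:
[0,11] mid=5 arr[5]=23
[6,11] mid=8 arr[8]=32
Total: 2 comparisons


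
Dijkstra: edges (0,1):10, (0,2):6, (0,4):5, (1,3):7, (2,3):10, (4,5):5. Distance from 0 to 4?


Dijkstra from 0:
Distances: {0: 0, 1: 10, 2: 6, 3: 16, 4: 5, 5: 10}
Shortest distance to 4 = 5, path = [0, 4]


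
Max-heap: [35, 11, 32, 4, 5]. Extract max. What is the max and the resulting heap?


Max = 35
Replace root with last, heapify down
Resulting heap: [32, 11, 5, 4]


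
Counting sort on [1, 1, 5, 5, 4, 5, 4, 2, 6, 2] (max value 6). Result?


Count array: [0, 2, 2, 0, 2, 3, 1]
Reconstruct: [1, 1, 2, 2, 4, 4, 5, 5, 5, 6]


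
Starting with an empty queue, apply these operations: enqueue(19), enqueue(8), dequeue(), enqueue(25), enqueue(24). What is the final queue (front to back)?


enqueue(19) -> [19]
enqueue(8) -> [19, 8]
dequeue() returns 19 -> [8]
enqueue(25) -> [8, 25]
enqueue(24) -> [8, 25, 24]
Final queue (front to back): [8, 25, 24]


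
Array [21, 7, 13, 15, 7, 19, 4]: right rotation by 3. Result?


Right rotate by 3: [7, 19, 4, 21, 7, 13, 15]


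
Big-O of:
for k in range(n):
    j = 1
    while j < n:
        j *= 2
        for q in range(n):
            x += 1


Per nesting level: O(n) * O(log n) * O(n) = O(n^2 log n)
Complexity: O(n^2 log n)


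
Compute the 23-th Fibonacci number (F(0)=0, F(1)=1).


F(n)=F(n-1)+F(n-2)
...F(21)=10946, F(22)=17711, F(23)=28657


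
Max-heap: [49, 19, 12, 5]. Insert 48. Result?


Append 48: [49, 19, 12, 5, 48]
Bubble up: swap idx 4(48) with idx 1(19)
Result: [49, 48, 12, 5, 19]


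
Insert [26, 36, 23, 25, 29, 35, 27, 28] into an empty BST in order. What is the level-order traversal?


Root = 26; build tree by BST insertion.
Level-Order traversal: [26, 23, 36, 25, 29, 27, 35, 28]


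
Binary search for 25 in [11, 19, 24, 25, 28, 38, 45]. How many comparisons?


Search for 25:
[0,6] mid=3 arr[3]=25
Total: 1 comparisons


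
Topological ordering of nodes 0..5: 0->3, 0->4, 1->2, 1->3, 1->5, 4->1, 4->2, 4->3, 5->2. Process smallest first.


Kahn's algorithm, process smallest node first
Order: [0, 4, 1, 3, 5, 2]


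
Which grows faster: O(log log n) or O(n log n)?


double-logarithmic grows slower than linearithmic
O(log log n) is asymptotically smaller; O(n log n) grows faster


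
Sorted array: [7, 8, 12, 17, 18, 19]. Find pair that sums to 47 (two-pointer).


Two pointers: lo=0, hi=5
No pair sums to 47


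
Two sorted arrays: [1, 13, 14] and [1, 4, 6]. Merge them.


Compare heads, take smaller each step.
Merged: [1, 1, 4, 6, 13, 14]


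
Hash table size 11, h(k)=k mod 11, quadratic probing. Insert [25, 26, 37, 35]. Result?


Insertions: 25->slot 3; 26->slot 4; 37->slot 5; 35->slot 2
Table: [None, None, 35, 25, 26, 37, None, None, None, None, None]


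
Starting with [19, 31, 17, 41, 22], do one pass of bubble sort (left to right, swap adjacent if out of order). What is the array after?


After one pass: [19, 17, 31, 22, 41]


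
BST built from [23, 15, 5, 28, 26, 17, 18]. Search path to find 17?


BST root = 23
Search for 17: compare at each node
Path: [23, 15, 17]


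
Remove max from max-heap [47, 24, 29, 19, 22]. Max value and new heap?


Max = 47
Replace root with last, heapify down
Resulting heap: [29, 24, 22, 19]


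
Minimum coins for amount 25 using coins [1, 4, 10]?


dp[0]=0; dp[i]=1+min(dp[i-c] for c in coins)
...dp[20]=2, dp[21]=3, dp[22]=4, dp[23]=5, dp[24]=3, dp[25]=4
Minimum coins for 25 = 4


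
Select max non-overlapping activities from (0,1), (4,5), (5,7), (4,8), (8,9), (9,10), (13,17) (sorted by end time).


Greedy: pick earliest-ending, then skip overlaps.
Selected (6 activities): [(0, 1), (4, 5), (5, 7), (8, 9), (9, 10), (13, 17)]


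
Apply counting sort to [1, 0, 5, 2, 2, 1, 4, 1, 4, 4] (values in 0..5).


Count array: [1, 3, 2, 0, 3, 1]
Reconstruct: [0, 1, 1, 1, 2, 2, 4, 4, 4, 5]


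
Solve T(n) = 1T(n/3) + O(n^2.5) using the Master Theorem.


a=1, b=3, c=2.5. log_3(1)=0 < c=2.5. Case 3: O(n^c) = O(n^2.500)
Complexity: O(n^2.500)


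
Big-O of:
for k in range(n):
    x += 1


Per nesting level: O(n) = O(n)
Complexity: O(n)


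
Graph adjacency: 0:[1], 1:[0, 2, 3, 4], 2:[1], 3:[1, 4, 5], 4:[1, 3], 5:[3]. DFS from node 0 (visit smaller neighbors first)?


DFS stack-based: start with [0]
Visit order: [0, 1, 2, 3, 4, 5]


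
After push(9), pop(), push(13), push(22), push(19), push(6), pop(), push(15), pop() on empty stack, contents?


push(9) -> [9]
pop() returns 9 -> []
push(13) -> [13]
push(22) -> [13, 22]
push(19) -> [13, 22, 19]
push(6) -> [13, 22, 19, 6]
pop() returns 6 -> [13, 22, 19]
push(15) -> [13, 22, 19, 15]
pop() returns 15 -> [13, 22, 19]
Final stack (bottom to top): [13, 22, 19]


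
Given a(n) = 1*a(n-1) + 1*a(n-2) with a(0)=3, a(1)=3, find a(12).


Build bottom-up:
...a(10)=267, a(11)=432, a(12)=1*432+1*267=699


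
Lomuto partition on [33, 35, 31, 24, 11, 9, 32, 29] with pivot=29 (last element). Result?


Elements <= 29 go left of pivot.
Result: [24, 11, 9, 29, 35, 31, 32, 33], pivot at index 3


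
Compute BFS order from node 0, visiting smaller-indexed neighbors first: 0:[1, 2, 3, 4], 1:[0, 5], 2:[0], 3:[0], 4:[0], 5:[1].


BFS queue: start with [0]
Visit order: [0, 1, 2, 3, 4, 5]


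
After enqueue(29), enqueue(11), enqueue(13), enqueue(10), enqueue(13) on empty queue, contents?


enqueue(29) -> [29]
enqueue(11) -> [29, 11]
enqueue(13) -> [29, 11, 13]
enqueue(10) -> [29, 11, 13, 10]
enqueue(13) -> [29, 11, 13, 10, 13]
Final queue (front to back): [29, 11, 13, 10, 13]


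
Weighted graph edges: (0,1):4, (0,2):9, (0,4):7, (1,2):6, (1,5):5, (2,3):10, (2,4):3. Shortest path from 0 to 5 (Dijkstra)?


Dijkstra from 0:
Distances: {0: 0, 1: 4, 2: 9, 3: 19, 4: 7, 5: 9}
Shortest distance to 5 = 9, path = [0, 1, 5]


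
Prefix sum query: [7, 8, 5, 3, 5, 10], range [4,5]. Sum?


Prefix sums: [0, 7, 15, 20, 23, 28, 38]
Sum[4..5] = prefix[6] - prefix[4] = 38 - 23 = 15


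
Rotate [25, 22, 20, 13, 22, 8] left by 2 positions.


Left rotate by 2: [20, 13, 22, 8, 25, 22]


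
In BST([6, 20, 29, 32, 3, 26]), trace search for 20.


BST root = 6
Search for 20: compare at each node
Path: [6, 20]


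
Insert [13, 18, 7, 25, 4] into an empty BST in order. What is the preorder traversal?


Root = 13; build tree by BST insertion.
Preorder traversal: [13, 7, 4, 18, 25]


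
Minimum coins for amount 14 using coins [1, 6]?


dp[0]=0; dp[i]=1+min(dp[i-c] for c in coins)
...dp[9]=4, dp[10]=5, dp[11]=6, dp[12]=2, dp[13]=3, dp[14]=4
Minimum coins for 14 = 4


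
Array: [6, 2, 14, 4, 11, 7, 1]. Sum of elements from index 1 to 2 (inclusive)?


Prefix sums: [0, 6, 8, 22, 26, 37, 44, 45]
Sum[1..2] = prefix[3] - prefix[1] = 22 - 6 = 16


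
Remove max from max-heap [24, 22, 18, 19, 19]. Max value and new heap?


Max = 24
Replace root with last, heapify down
Resulting heap: [22, 19, 18, 19]


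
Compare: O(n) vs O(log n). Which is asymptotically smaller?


logarithmic grows slower than linear
O(log n) is asymptotically smaller; O(n) grows faster


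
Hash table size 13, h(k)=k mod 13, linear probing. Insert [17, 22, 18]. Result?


Insertions: 17->slot 4; 22->slot 9; 18->slot 5
Table: [None, None, None, None, 17, 18, None, None, None, 22, None, None, None]


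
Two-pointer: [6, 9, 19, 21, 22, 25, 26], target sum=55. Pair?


Two pointers: lo=0, hi=6
No pair sums to 55


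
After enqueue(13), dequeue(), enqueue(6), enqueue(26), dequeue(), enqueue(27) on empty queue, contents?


enqueue(13) -> [13]
dequeue() returns 13 -> []
enqueue(6) -> [6]
enqueue(26) -> [6, 26]
dequeue() returns 6 -> [26]
enqueue(27) -> [26, 27]
Final queue (front to back): [26, 27]


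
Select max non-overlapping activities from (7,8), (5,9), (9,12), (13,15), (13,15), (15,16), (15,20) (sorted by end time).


Greedy: pick earliest-ending, then skip overlaps.
Selected (4 activities): [(7, 8), (9, 12), (13, 15), (15, 16)]


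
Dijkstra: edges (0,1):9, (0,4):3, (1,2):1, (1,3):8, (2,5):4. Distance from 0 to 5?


Dijkstra from 0:
Distances: {0: 0, 1: 9, 2: 10, 3: 17, 4: 3, 5: 14}
Shortest distance to 5 = 14, path = [0, 1, 2, 5]


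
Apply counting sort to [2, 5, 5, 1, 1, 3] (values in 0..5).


Count array: [0, 2, 1, 1, 0, 2]
Reconstruct: [1, 1, 2, 3, 5, 5]


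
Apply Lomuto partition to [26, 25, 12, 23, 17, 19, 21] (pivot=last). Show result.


Elements <= 21 go left of pivot.
Result: [12, 17, 19, 21, 25, 26, 23], pivot at index 3


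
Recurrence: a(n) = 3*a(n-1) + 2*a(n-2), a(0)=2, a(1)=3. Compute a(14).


Build bottom-up:
...a(12)=4165553, a(13)=14835837, a(14)=3*14835837+2*4165553=52838617


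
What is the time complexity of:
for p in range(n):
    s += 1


Per nesting level: O(n) = O(n)
Complexity: O(n)


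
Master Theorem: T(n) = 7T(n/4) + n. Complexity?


a=7, b=4, c=1. log_4(7)=1.404 > c=1. Case 1: O(n^log_b(a)) = O(n^1.404)
Complexity: O(n^1.404)


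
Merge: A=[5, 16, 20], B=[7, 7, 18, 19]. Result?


Compare heads, take smaller each step.
Merged: [5, 7, 7, 16, 18, 19, 20]


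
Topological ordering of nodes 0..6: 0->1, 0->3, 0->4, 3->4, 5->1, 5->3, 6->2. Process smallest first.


Kahn's algorithm, process smallest node first
Order: [0, 5, 1, 3, 4, 6, 2]


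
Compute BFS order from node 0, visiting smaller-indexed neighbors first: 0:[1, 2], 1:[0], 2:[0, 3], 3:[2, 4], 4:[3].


BFS queue: start with [0]
Visit order: [0, 1, 2, 3, 4]


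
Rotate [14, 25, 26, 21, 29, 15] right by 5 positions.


Right rotate by 5: [25, 26, 21, 29, 15, 14]


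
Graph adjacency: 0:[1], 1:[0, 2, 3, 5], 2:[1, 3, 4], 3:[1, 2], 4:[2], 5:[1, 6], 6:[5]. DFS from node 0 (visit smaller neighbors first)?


DFS stack-based: start with [0]
Visit order: [0, 1, 2, 3, 4, 5, 6]


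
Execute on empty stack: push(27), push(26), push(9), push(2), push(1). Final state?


push(27) -> [27]
push(26) -> [27, 26]
push(9) -> [27, 26, 9]
push(2) -> [27, 26, 9, 2]
push(1) -> [27, 26, 9, 2, 1]
Final stack (bottom to top): [27, 26, 9, 2, 1]
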